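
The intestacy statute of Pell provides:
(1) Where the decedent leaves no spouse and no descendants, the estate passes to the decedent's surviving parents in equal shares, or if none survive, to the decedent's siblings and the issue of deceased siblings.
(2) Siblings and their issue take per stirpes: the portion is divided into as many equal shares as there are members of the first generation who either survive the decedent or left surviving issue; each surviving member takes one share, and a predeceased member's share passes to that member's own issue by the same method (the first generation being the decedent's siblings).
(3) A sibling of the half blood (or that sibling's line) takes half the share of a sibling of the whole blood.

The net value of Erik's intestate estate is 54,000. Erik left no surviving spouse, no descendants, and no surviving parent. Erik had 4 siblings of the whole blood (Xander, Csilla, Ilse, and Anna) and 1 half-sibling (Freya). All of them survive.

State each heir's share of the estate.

Freya: 6,000; Xander: 12,000; Csilla: 12,000; Ilse: 12,000; Anna: 12,000

The entire 54,000 passes to the siblings and their issue.
Counting each half-blood sibling's line as half a unit, there are 9/2 units in 54,000, so one unit is 12,000. Whole-blood lines (Xander, Csilla, Ilse, and Anna) take 12,000 each; half-blood lines (Freya) take 6,000 each.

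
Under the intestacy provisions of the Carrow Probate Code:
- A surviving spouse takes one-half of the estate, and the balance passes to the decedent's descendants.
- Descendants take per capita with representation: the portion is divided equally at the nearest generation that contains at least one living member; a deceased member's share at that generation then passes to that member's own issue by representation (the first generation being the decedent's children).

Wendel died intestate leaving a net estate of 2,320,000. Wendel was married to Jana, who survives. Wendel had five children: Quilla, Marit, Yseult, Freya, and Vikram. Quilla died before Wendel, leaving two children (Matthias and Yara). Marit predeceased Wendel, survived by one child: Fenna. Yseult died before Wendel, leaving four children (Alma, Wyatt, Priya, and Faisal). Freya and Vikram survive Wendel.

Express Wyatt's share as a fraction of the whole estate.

Wyatt receives 1/40 of the estate.

Jana takes one-half of 2,320,000 = 1,160,000. The remaining 1,160,000 passes to the descendants.
The descendants' portion (1,160,000) is divided into 5 shares of 232,000: Freya and Vikram each take 232,000; Quilla's 232,000 share passes to Quilla's issue; Marit's 232,000 share passes to Marit's issue; Yseult's 232,000 share passes to Yseult's issue.
Quilla's share (232,000) is divided into 2 shares of 116,000: Matthias and Yara each take 116,000.
Marit's share (232,000) passes entirely to Fenna.
Yseult's share (232,000) is divided into 4 shares of 58,000: Alma, Wyatt, Priya, and Faisal each take 58,000.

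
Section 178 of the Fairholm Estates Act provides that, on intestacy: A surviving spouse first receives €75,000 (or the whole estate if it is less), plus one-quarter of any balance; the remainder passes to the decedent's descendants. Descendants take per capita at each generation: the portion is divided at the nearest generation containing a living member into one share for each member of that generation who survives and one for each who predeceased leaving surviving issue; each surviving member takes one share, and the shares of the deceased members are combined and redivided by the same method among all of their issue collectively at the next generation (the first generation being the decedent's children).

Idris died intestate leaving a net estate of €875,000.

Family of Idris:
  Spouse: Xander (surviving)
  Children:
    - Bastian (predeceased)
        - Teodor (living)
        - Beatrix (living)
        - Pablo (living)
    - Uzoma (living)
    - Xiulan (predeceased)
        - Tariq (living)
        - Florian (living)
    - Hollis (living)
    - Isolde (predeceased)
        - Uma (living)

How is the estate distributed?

Xander: €275,000; Teodor: €60,000; Beatrix: €60,000; Pablo: €60,000; Uzoma: €120,000; Tariq: €60,000; Florian: €60,000; Hollis: €120,000; Uma: €60,000

Xander first takes €75,000, leaving a balance of €800,000. Xander then takes one-quarter of the balance (€200,000), for a total of €275,000. The remaining €600,000 passes to the descendants.
The descendants' portion (€600,000) is divided at the children's generation into 5 shares of €120,000. Uzoma and Hollis each take €120,000. The 3 shares of the deceased (Bastian, Xiulan, and Isolde) are combined into a pool of €360,000.
That pool (€360,000) is divided at the grandchildren's generation equally among Teodor, Beatrix, Pablo, Tariq, Florian, and Uma: €60,000 each.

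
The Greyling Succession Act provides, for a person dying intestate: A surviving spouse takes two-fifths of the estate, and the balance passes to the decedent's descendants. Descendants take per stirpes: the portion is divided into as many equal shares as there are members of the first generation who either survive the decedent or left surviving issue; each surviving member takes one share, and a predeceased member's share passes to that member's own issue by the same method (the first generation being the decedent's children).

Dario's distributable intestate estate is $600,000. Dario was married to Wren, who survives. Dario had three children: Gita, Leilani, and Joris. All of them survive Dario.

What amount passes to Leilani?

Wren takes two-fifths of $600,000 = $240,000. The remaining $360,000 passes to the descendants.
The descendants' portion ($360,000) is divided into 3 shares of $120,000: Gita, Leilani, and Joris each take $120,000.

Leilani receives $120,000.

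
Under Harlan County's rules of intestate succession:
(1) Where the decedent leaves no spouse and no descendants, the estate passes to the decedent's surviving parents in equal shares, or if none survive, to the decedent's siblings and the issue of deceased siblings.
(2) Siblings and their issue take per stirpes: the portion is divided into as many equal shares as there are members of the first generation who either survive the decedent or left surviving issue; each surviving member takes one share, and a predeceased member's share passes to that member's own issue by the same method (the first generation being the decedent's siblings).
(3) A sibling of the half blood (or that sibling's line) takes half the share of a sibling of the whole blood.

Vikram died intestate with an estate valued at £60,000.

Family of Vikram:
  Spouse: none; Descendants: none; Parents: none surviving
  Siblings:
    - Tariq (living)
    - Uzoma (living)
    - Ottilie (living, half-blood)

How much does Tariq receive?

The entire £60,000 passes to the siblings and their issue.
Counting each half-blood sibling's line as half a unit, there are 5/2 units in £60,000, so one unit is £24,000. Whole-blood lines (Tariq and Uzoma) take £24,000 each; half-blood lines (Ottilie) take £12,000 each.

Tariq receives £24,000.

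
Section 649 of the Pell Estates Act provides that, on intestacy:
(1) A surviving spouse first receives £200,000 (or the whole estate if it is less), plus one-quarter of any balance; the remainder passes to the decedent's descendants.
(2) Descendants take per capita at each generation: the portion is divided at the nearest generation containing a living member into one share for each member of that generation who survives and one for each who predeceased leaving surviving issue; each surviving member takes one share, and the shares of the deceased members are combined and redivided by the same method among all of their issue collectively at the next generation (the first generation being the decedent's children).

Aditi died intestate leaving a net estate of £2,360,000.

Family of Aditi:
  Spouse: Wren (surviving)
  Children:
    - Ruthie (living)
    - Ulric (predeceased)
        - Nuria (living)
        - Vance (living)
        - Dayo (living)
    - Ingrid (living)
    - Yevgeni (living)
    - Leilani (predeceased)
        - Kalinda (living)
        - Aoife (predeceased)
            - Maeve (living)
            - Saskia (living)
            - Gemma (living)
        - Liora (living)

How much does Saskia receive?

Saskia receives £36,000.

Wren first takes £200,000, leaving a balance of £2,160,000. Wren then takes one-quarter of the balance (£540,000), for a total of £740,000. The remaining £1,620,000 passes to the descendants.
The descendants' portion (£1,620,000) is divided at the children's generation into 5 shares of £324,000. Ruthie, Ingrid, and Yevgeni each take £324,000. The 2 shares of the deceased (Ulric and Leilani) are combined into a pool of £648,000.
That pool (£648,000) is divided at the grandchildren's generation into 6 shares of £108,000. Nuria, Vance, Dayo, Kalinda, and Liora each take £108,000. The remaining share for the deceased Aoife (£108,000) is carried to the next generation.
That pool (£108,000) is divided at the great-grandchildren's generation equally among Maeve, Saskia, and Gemma: £36,000 each.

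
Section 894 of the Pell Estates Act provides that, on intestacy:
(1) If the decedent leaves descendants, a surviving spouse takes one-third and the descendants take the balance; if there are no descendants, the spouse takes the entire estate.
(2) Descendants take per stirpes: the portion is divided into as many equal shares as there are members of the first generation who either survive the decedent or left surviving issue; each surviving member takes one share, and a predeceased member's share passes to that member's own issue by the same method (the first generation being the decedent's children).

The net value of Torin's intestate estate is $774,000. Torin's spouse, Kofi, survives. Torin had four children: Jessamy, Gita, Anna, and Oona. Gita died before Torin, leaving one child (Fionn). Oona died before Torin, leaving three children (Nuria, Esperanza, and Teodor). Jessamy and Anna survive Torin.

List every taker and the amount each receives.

Kofi takes one-third of $774,000 = $258,000. The remaining $516,000 passes to the descendants.
The descendants' portion ($516,000) is divided into 4 shares of $129,000: Jessamy and Anna each take $129,000; Gita's $129,000 share passes to Gita's issue; Oona's $129,000 share passes to Oona's issue.
Gita's share ($129,000) passes entirely to Fionn.
Oona's share ($129,000) is divided into 3 shares of $43,000: Nuria, Esperanza, and Teodor each take $43,000.

Kofi: $258,000; Jessamy: $129,000; Fionn: $129,000; Anna: $129,000; Nuria: $43,000; Esperanza: $43,000; Teodor: $43,000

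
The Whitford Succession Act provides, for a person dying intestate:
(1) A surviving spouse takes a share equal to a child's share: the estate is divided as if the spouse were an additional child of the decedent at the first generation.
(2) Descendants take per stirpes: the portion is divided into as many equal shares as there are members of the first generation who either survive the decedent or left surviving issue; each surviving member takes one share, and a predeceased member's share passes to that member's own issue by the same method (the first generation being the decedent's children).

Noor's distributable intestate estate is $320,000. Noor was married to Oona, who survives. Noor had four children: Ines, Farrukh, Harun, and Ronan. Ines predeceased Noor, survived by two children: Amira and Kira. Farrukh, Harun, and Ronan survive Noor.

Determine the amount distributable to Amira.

Amira receives $32,000.

The spouse counts as an additional share at the children's level, so there are 5 primary shares of $64,000. Oona takes one such share ($64,000).
The children's combined portion ($256,000) is divided into 4 shares of $64,000: Farrukh, Harun, and Ronan each take $64,000; Ines's $64,000 share passes to Ines's issue.
Ines's share ($64,000) is divided into 2 shares of $32,000: Amira and Kira each take $32,000.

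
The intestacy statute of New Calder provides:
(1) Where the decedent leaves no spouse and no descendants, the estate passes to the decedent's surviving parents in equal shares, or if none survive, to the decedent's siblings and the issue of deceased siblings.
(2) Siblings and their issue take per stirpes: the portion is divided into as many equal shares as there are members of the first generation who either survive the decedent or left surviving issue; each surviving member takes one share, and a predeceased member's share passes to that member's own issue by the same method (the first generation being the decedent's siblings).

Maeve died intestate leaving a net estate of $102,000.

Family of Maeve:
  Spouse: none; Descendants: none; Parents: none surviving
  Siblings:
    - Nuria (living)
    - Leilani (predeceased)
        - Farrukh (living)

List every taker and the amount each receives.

Nuria: $51,000; Farrukh: $51,000

The entire $102,000 passes to the siblings and their issue.
That amount ($102,000) is divided into 2 shares of $51,000: Nuria takes $51,000; Leilani's $51,000 share passes to Leilani's issue.
Leilani's share ($51,000) passes entirely to Farrukh.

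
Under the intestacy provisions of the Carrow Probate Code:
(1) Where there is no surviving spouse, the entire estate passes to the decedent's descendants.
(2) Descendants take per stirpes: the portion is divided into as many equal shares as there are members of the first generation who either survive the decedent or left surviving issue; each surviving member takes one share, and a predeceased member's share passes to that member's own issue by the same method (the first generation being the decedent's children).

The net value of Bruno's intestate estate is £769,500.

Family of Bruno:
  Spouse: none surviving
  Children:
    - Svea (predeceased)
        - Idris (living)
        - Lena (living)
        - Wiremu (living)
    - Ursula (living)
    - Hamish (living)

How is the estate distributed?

Idris: £85,500; Lena: £85,500; Wiremu: £85,500; Ursula: £256,500; Hamish: £256,500

The entire £769,500 passes to the descendants.
That amount (£769,500) is divided into 3 shares of £256,500: Ursula and Hamish each take £256,500; Svea's £256,500 share passes to Svea's issue.
Svea's share (£256,500) is divided into 3 shares of £85,500: Idris, Lena, and Wiremu each take £85,500.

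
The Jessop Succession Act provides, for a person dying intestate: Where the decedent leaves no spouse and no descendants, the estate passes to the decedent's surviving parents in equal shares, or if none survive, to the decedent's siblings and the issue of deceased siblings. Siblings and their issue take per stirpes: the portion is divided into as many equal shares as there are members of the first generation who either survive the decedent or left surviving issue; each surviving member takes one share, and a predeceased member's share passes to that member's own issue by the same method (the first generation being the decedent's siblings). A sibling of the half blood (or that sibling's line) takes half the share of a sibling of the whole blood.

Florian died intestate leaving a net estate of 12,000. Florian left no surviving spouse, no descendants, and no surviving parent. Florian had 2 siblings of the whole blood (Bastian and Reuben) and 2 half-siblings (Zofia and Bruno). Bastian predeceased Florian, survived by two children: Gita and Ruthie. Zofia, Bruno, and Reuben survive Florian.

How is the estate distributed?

Zofia: 2,000; Bruno: 2,000; Gita: 2,000; Ruthie: 2,000; Reuben: 4,000

The entire 12,000 passes to the siblings and their issue.
Counting each half-blood sibling's line as half a unit, there are 3 units in 12,000, so one unit is 4,000. Whole-blood lines (Bastian and Reuben) take 4,000 each; half-blood lines (Zofia and Bruno) take 2,000 each.
Bastian's share (4,000) is divided into 2 shares of 2,000: Gita and Ruthie each take 2,000.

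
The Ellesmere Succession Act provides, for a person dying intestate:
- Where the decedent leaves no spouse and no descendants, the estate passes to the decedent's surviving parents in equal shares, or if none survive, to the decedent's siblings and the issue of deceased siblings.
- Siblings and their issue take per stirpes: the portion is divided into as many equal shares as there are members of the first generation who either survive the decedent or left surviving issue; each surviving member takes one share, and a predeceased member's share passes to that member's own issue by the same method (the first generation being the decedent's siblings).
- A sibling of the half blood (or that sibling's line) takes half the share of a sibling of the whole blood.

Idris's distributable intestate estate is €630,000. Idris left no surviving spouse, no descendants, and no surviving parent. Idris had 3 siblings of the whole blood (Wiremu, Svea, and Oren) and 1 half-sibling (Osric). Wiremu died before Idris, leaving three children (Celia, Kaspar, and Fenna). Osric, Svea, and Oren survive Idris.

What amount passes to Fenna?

The entire €630,000 passes to the siblings and their issue.
Counting each half-blood sibling's line as half a unit, there are 7/2 units in €630,000, so one unit is €180,000. Whole-blood lines (Wiremu, Svea, and Oren) take €180,000 each; half-blood lines (Osric) take €90,000 each.
Wiremu's share (€180,000) is divided into 3 shares of €60,000: Celia, Kaspar, and Fenna each take €60,000.

Fenna receives €60,000.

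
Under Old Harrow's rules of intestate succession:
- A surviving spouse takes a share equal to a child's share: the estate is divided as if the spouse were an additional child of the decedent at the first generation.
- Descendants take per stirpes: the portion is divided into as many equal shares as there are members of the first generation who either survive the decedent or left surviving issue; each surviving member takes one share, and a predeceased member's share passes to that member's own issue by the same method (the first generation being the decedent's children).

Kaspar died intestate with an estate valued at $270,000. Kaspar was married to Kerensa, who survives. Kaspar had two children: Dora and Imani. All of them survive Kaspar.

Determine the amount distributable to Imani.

The spouse counts as an additional share at the children's level, so there are 3 primary shares of $90,000. Kerensa takes one such share ($90,000).
The children's combined portion ($180,000) is divided into 2 shares of $90,000: Dora and Imani each take $90,000.

Imani receives $90,000.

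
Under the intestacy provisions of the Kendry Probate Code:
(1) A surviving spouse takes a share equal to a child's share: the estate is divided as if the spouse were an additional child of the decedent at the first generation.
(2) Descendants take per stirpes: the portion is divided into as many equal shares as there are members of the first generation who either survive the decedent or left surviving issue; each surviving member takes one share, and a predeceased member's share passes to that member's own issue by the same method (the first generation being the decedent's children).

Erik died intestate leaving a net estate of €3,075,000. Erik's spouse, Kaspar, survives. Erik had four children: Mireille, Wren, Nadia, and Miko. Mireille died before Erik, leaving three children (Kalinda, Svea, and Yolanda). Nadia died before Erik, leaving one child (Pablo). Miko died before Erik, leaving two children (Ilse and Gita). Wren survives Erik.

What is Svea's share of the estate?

The spouse counts as an additional share at the children's level, so there are 5 primary shares of €615,000. Kaspar takes one such share (€615,000).
The children's combined portion (€2,460,000) is divided into 4 shares of €615,000: Wren takes €615,000; Mireille's €615,000 share passes to Mireille's issue; Nadia's €615,000 share passes to Nadia's issue; Miko's €615,000 share passes to Miko's issue.
Mireille's share (€615,000) is divided into 3 shares of €205,000: Kalinda, Svea, and Yolanda each take €205,000.
Nadia's share (€615,000) passes entirely to Pablo.
Miko's share (€615,000) is divided into 2 shares of €307,500: Ilse and Gita each take €307,500.

Svea receives €205,000.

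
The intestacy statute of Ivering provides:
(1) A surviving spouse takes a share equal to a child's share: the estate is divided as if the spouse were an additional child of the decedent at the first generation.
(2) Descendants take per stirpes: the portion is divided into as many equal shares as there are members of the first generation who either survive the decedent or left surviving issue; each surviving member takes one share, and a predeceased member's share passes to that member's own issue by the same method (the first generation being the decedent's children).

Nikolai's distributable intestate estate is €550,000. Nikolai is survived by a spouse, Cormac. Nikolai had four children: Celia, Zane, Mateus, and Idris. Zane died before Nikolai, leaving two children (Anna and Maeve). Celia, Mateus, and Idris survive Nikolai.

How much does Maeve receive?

Maeve receives €55,000.

The spouse counts as an additional share at the children's level, so there are 5 primary shares of €110,000. Cormac takes one such share (€110,000).
The children's combined portion (€440,000) is divided into 4 shares of €110,000: Celia, Mateus, and Idris each take €110,000; Zane's €110,000 share passes to Zane's issue.
Zane's share (€110,000) is divided into 2 shares of €55,000: Anna and Maeve each take €55,000.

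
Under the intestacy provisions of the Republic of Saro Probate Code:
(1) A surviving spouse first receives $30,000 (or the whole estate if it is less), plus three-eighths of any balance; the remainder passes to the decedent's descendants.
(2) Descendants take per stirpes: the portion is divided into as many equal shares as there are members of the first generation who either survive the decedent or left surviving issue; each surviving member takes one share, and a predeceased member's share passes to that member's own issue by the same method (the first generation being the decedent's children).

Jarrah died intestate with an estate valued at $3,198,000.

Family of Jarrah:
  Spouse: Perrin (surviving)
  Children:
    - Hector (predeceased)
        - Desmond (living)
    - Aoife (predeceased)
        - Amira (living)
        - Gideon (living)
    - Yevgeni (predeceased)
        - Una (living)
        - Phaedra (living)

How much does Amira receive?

Perrin first takes $30,000, leaving a balance of $3,168,000. Perrin then takes three-eighths of the balance ($1,188,000), for a total of $1,218,000. The remaining $1,980,000 passes to the descendants.
The descendants' portion ($1,980,000) is divided into 3 shares of $660,000: Hector's $660,000 share passes to Hector's issue; Aoife's $660,000 share passes to Aoife's issue; Yevgeni's $660,000 share passes to Yevgeni's issue.
Hector's share ($660,000) passes entirely to Desmond.
Aoife's share ($660,000) is divided into 2 shares of $330,000: Amira and Gideon each take $330,000.
Yevgeni's share ($660,000) is divided into 2 shares of $330,000: Una and Phaedra each take $330,000.

Amira receives $330,000.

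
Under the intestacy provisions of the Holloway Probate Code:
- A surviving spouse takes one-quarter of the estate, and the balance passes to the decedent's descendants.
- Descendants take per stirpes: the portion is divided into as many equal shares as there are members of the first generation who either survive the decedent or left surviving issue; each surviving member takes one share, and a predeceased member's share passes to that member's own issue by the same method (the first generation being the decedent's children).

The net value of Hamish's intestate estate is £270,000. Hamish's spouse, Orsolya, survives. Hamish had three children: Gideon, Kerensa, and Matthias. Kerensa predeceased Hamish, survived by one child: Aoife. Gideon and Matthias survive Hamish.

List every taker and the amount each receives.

Orsolya takes one-quarter of £270,000 = £67,500. The remaining £202,500 passes to the descendants.
The descendants' portion (£202,500) is divided into 3 shares of £67,500: Gideon and Matthias each take £67,500; Kerensa's £67,500 share passes to Kerensa's issue.
Kerensa's share (£67,500) passes entirely to Aoife.

Orsolya: £67,500; Gideon: £67,500; Aoife: £67,500; Matthias: £67,500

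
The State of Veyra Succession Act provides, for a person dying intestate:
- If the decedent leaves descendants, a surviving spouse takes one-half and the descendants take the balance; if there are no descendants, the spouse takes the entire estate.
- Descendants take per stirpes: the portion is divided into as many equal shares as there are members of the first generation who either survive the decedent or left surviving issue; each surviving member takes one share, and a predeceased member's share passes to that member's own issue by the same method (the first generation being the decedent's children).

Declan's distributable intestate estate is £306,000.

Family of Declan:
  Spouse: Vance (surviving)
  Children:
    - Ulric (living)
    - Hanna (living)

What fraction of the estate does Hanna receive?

Hanna receives 1/4 of the estate.

Vance takes one-half of £306,000 = £153,000. The remaining £153,000 passes to the descendants.
The descendants' portion (£153,000) is divided into 2 shares of £76,500: Ulric and Hanna each take £76,500.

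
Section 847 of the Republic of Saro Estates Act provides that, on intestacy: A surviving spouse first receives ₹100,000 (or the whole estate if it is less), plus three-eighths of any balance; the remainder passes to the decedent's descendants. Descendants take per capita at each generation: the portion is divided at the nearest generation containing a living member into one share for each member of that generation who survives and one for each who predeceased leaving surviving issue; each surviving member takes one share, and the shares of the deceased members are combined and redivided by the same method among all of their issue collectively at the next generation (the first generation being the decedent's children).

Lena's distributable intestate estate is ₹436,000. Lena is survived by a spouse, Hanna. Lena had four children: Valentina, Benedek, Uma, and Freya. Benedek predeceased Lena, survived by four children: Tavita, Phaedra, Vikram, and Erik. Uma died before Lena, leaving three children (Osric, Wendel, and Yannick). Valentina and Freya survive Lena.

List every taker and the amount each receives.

Hanna first takes ₹100,000, leaving a balance of ₹336,000. Hanna then takes three-eighths of the balance (₹126,000), for a total of ₹226,000. The remaining ₹210,000 passes to the descendants.
The descendants' portion (₹210,000) is divided at the children's generation into 4 shares of ₹52,500. Valentina and Freya each take ₹52,500. The 2 shares of the deceased (Benedek and Uma) are combined into a pool of ₹105,000.
That pool (₹105,000) is divided at the grandchildren's generation equally among Tavita, Phaedra, Vikram, Erik, Osric, Wendel, and Yannick: ₹15,000 each.

Hanna: ₹226,000; Valentina: ₹52,500; Tavita: ₹15,000; Phaedra: ₹15,000; Vikram: ₹15,000; Erik: ₹15,000; Osric: ₹15,000; Wendel: ₹15,000; Yannick: ₹15,000; Freya: ₹52,500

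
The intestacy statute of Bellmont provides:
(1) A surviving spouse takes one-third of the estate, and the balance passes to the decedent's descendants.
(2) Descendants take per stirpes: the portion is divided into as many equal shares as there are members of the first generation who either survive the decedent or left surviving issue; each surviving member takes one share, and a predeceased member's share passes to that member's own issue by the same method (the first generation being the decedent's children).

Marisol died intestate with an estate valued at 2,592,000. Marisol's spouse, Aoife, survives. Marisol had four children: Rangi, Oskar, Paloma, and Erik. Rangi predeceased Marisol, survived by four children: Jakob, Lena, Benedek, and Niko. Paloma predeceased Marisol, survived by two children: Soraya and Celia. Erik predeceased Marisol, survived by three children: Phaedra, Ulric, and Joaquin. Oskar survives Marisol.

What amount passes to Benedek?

Benedek receives 108,000.

Aoife takes one-third of 2,592,000 = 864,000. The remaining 1,728,000 passes to the descendants.
The descendants' portion (1,728,000) is divided into 4 shares of 432,000: Oskar takes 432,000; Rangi's 432,000 share passes to Rangi's issue; Paloma's 432,000 share passes to Paloma's issue; Erik's 432,000 share passes to Erik's issue.
Rangi's share (432,000) is divided into 4 shares of 108,000: Jakob, Lena, Benedek, and Niko each take 108,000.
Paloma's share (432,000) is divided into 2 shares of 216,000: Soraya and Celia each take 216,000.
Erik's share (432,000) is divided into 3 shares of 144,000: Phaedra, Ulric, and Joaquin each take 144,000.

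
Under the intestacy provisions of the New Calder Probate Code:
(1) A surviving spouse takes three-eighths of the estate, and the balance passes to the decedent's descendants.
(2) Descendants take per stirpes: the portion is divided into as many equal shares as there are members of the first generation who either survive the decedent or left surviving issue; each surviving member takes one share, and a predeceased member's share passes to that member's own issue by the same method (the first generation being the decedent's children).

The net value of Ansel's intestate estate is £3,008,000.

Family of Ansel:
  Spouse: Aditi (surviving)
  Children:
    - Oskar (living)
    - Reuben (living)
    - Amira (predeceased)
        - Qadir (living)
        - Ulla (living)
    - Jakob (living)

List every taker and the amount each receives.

Aditi: £1,128,000; Oskar: £470,000; Reuben: £470,000; Qadir: £235,000; Ulla: £235,000; Jakob: £470,000

Aditi takes three-eighths of £3,008,000 = £1,128,000. The remaining £1,880,000 passes to the descendants.
The descendants' portion (£1,880,000) is divided into 4 shares of £470,000: Oskar, Reuben, and Jakob each take £470,000; Amira's £470,000 share passes to Amira's issue.
Amira's share (£470,000) is divided into 2 shares of £235,000: Qadir and Ulla each take £235,000.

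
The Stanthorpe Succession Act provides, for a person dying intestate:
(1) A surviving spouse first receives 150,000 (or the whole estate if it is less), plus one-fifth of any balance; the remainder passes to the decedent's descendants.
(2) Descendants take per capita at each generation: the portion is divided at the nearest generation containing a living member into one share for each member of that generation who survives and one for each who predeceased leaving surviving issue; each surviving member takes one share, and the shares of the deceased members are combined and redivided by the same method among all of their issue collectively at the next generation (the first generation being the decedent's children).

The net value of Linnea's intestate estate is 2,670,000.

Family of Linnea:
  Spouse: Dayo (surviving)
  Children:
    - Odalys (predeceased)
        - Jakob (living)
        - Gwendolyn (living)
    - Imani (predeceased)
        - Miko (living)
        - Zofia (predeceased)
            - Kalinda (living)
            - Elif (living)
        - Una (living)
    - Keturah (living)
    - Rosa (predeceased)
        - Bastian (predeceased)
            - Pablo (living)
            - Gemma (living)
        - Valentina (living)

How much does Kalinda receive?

Dayo first takes 150,000, leaving a balance of 2,520,000. Dayo then takes one-fifth of the balance (504,000), for a total of 654,000. The remaining 2,016,000 passes to the descendants.
The descendants' portion (2,016,000) is divided at the children's generation into 4 shares of 504,000. Keturah takes 504,000. The 3 shares of the deceased (Odalys, Imani, and Rosa) are combined into a pool of 1,512,000.
That pool (1,512,000) is divided at the grandchildren's generation into 7 shares of 216,000. Jakob, Gwendolyn, Miko, Una, and Valentina each take 216,000. The 2 shares of the deceased (Zofia and Bastian) are combined into a pool of 432,000.
That pool (432,000) is divided at the great-grandchildren's generation equally among Kalinda, Elif, Pablo, and Gemma: 108,000 each.

Kalinda receives 108,000.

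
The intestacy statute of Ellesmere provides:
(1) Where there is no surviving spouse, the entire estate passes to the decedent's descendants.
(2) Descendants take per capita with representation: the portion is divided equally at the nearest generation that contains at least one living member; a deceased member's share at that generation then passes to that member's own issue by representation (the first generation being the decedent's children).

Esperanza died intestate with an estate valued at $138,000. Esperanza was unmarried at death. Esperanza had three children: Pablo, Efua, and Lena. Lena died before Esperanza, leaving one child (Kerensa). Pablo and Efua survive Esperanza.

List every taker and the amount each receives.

Pablo: $46,000; Efua: $46,000; Kerensa: $46,000

The entire $138,000 passes to the descendants.
That amount ($138,000) is divided into 3 shares of $46,000: Pablo and Efua each take $46,000; Lena's $46,000 share passes to Lena's issue.
Lena's share ($46,000) passes entirely to Kerensa.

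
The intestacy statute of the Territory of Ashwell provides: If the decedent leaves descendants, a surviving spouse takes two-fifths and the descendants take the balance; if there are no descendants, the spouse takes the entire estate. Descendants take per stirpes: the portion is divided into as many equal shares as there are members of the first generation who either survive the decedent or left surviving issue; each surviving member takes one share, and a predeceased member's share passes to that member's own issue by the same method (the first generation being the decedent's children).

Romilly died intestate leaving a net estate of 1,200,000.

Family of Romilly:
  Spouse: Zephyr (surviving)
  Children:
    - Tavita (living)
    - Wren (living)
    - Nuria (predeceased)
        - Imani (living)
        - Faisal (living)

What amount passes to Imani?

Imani receives 120,000.

Zephyr takes two-fifths of 1,200,000 = 480,000. The remaining 720,000 passes to the descendants.
The descendants' portion (720,000) is divided into 3 shares of 240,000: Tavita and Wren each take 240,000; Nuria's 240,000 share passes to Nuria's issue.
Nuria's share (240,000) is divided into 2 shares of 120,000: Imani and Faisal each take 120,000.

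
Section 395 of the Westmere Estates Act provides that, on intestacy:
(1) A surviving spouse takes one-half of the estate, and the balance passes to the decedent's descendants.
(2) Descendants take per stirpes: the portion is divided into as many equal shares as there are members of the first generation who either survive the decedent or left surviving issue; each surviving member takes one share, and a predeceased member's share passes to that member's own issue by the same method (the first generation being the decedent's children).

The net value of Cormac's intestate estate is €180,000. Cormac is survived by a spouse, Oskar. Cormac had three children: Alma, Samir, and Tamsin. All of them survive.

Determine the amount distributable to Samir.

Samir receives €30,000.

Oskar takes one-half of €180,000 = €90,000. The remaining €90,000 passes to the descendants.
The descendants' portion (€90,000) is divided into 3 shares of €30,000: Alma, Samir, and Tamsin each take €30,000.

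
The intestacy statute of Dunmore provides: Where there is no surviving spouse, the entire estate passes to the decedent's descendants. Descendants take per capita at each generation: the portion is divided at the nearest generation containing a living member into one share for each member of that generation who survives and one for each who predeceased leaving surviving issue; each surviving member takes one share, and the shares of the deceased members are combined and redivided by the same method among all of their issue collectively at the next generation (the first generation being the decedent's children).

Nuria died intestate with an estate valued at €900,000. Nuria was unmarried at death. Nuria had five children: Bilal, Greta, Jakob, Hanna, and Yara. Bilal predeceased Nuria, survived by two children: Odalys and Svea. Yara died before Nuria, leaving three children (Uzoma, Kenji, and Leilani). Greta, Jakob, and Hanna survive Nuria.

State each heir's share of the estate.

The entire €900,000 passes to the descendants.
That amount (€900,000) is divided at the children's generation into 5 shares of €180,000. Greta, Jakob, and Hanna each take €180,000. The 2 shares of the deceased (Bilal and Yara) are combined into a pool of €360,000.
That pool (€360,000) is divided at the grandchildren's generation equally among Odalys, Svea, Uzoma, Kenji, and Leilani: €72,000 each.

Odalys: €72,000; Svea: €72,000; Greta: €180,000; Jakob: €180,000; Hanna: €180,000; Uzoma: €72,000; Kenji: €72,000; Leilani: €72,000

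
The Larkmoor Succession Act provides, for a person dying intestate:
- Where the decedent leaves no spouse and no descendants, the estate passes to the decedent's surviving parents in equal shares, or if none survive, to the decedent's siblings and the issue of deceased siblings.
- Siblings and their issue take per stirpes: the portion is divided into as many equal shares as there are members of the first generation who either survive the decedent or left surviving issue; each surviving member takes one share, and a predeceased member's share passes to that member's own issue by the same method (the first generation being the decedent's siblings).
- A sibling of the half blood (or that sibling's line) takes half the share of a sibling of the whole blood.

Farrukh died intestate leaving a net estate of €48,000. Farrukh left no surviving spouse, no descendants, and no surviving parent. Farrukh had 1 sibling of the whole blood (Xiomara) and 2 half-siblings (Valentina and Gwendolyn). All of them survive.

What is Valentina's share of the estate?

Valentina receives €12,000.

The entire €48,000 passes to the siblings and their issue.
Counting each half-blood sibling's line as half a unit, there are 2 units in €48,000, so one unit is €24,000. Whole-blood lines (Xiomara) take €24,000 each; half-blood lines (Valentina and Gwendolyn) take €12,000 each.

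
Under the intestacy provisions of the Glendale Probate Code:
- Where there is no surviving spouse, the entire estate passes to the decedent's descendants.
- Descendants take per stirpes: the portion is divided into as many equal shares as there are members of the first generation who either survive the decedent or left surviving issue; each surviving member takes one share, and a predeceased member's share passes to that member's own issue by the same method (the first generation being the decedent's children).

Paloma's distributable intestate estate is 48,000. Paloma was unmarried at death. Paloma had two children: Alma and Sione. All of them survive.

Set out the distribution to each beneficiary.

Alma: 24,000; Sione: 24,000

The entire 48,000 passes to the descendants.
That amount (48,000) is divided into 2 shares of 24,000: Alma and Sione each take 24,000.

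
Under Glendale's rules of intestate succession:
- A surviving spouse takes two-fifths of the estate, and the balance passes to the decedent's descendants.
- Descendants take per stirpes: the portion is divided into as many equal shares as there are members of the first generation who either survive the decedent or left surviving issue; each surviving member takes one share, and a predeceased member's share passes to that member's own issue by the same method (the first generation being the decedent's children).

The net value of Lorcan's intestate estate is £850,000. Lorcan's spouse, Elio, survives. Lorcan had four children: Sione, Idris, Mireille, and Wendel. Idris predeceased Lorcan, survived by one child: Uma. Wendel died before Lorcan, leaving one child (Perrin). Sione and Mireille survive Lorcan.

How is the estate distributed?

Elio takes two-fifths of £850,000 = £340,000. The remaining £510,000 passes to the descendants.
The descendants' portion (£510,000) is divided into 4 shares of £127,500: Sione and Mireille each take £127,500; Idris's £127,500 share passes to Idris's issue; Wendel's £127,500 share passes to Wendel's issue.
Idris's share (£127,500) passes entirely to Uma.
Wendel's share (£127,500) passes entirely to Perrin.

Elio: £340,000; Sione: £127,500; Uma: £127,500; Mireille: £127,500; Perrin: £127,500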